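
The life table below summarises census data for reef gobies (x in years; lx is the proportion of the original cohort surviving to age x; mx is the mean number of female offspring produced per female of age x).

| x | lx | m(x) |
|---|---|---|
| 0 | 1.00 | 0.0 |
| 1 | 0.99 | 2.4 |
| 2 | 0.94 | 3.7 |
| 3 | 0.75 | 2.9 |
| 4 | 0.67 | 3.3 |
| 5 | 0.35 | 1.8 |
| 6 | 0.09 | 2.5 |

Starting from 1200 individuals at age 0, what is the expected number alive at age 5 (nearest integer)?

Expected survivors = N0 · l_5 = 1200 × 0.35 = 420 → 420

420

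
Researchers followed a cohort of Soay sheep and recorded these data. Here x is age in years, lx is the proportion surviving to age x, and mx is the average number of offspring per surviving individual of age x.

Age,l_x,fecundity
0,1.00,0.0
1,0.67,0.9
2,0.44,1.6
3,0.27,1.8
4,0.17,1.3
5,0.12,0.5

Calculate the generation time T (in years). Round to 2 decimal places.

2.24

lx·mx: 0, 0.603, 0.704, 0.486, 0.221, 0.06 → R0 = 2.074
x·lx·mx: 0, 0.603, 1.408, 1.458, 0.884, 0.3 → Σ = 4.653
T = 4.653 / 2.074 = 2.243491… → 2.24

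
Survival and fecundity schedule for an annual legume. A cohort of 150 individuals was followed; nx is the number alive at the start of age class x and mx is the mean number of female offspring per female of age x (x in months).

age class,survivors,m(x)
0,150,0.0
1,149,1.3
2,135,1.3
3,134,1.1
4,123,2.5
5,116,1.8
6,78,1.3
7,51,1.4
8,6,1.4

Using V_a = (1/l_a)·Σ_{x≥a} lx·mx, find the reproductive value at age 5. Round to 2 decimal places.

3.36

lx = nx/n0 = nx/150: 1, 0.99333…, 0.9, 0.89333…, 0.82, 0.77333…, 0.52, 0.34, 0.04
lx·mx for x ≥ 5: 1.392…, 0.676, 0.476, 0.056 → sum = 2.6…
V_5 = 2.6… / l_5 = 2.6… / 0.773333… = 3.362069… → 3.36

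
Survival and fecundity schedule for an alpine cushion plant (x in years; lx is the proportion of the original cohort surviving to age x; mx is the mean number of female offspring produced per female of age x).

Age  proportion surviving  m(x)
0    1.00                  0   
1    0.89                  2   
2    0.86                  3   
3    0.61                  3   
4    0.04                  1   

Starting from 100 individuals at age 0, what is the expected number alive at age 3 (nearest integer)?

Expected survivors = N0 · l_3 = 100 × 0.61 = 61 → 61

61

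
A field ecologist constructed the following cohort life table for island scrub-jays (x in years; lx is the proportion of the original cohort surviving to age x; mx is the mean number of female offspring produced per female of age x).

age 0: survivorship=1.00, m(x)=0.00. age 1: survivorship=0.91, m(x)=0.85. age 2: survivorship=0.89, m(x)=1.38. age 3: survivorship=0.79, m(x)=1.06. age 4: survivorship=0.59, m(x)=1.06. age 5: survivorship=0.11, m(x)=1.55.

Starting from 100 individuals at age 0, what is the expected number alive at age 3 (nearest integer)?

Expected survivors = N0 · l_3 = 100 × 0.79 = 79 → 79

79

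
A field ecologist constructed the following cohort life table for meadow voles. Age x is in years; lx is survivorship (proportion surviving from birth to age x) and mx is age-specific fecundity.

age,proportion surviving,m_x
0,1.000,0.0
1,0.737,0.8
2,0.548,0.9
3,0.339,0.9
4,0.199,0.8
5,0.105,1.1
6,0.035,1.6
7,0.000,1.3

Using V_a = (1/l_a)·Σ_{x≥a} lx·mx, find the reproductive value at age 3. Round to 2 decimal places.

lx·mx for x ≥ 3: 0.3051, 0.1592, 0.1155, 0.056, 0 → sum = 0.6358
V_3 = 0.6358 / l_3 = 0.6358 / 0.339 = 1.875516… → 1.88

1.88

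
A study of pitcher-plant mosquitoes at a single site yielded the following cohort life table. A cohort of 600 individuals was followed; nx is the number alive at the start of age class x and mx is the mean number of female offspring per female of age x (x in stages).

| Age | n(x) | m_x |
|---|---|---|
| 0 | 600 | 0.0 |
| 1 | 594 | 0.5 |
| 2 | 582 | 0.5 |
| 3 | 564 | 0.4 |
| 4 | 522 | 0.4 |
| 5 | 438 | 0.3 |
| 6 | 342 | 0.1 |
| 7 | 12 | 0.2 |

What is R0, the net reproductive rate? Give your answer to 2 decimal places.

lx = nx/n0 = nx/600: 1, 0.99, 0.97, 0.94, 0.87, 0.73, 0.57, 0.02
lx·mx by age: 0, 0.495, 0.485, 0.376, 0.348, 0.219, 0.057, 0.004
R0 = Σ lx·mx = 1.984 → 1.98

1.98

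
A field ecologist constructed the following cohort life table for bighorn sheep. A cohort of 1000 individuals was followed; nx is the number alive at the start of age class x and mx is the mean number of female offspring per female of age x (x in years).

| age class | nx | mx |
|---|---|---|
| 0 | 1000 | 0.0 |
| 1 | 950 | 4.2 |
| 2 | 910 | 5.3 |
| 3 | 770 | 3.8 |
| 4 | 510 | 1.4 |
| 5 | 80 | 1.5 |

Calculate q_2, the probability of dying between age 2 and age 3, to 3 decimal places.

lx = nx/n0 = nx/1000: 1, 0.95, 0.91, 0.77, 0.51, 0.08
q_2 = (l_2 − l_3) / l_2 = (0.91 − 0.77) / 0.91
     = 0.14 / 0.91 = 0.153846… → 0.154

0.154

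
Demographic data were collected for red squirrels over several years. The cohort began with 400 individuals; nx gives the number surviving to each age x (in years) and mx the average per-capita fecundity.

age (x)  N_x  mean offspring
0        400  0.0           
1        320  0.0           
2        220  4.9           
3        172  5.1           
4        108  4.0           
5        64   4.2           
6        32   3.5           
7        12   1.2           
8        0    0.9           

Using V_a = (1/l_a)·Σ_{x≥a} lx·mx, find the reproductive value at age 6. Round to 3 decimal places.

lx = nx/n0 = nx/400: 1, 0.8, 0.55, 0.43, 0.27, 0.16, 0.08, 0.03, 0
lx·mx for x ≥ 6: 0.28, 0.036, 0 → sum = 0.316
V_6 = 0.316 / l_6 = 0.316 / 0.08 = 3.95 → 3.950

3.950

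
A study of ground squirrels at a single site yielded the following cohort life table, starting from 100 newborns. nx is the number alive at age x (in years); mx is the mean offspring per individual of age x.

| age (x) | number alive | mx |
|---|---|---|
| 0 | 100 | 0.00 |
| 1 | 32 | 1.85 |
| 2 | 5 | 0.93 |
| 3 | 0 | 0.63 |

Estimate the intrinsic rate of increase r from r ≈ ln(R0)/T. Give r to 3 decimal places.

-0.418

lx = nx/n0 = nx/100: 1, 0.32, 0.05, 0
R0 = Σ lx·mx = 0 + 0.592 + 0.0465 + 0 = 0.6385
Σ x·lx·mx = 0.685; T = 0.685/0.6385 = 1.07283…
r ≈ ln(R0)/T = ln(0.6385)/1.07283… = -0.41818… → -0.418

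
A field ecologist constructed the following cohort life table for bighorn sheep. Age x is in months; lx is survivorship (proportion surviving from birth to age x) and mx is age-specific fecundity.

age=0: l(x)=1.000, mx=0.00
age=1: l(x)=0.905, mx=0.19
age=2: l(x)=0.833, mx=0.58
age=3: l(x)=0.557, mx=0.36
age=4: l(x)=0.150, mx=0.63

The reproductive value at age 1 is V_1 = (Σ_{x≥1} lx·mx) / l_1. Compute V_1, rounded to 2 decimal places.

1.05

lx·mx for x ≥ 1: 0.17195, 0.48314, 0.20052, 0.0945 → sum = 0.95011
V_1 = 0.95011 / l_1 = 0.95011 / 0.905 = 1.049845… → 1.05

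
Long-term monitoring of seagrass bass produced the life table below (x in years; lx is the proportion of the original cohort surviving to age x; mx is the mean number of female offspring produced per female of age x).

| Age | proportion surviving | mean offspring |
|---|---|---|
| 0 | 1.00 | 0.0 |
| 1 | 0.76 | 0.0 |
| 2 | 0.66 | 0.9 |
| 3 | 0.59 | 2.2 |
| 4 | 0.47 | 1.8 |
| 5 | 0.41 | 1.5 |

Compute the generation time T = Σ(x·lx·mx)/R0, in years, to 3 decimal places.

lx·mx: 0, 0, 0.594, 1.298, 0.846, 0.615 → R0 = 3.353
x·lx·mx: 0, 0, 1.188, 3.894, 3.384, 3.075 → Σ = 11.541
T = 11.541 / 3.353 = 3.441992… → 3.442

3.442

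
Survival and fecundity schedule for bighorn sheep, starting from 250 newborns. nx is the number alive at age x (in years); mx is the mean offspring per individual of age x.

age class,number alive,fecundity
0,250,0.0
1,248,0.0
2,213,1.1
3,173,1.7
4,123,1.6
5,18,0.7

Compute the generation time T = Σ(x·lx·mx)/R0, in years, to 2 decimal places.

2.98

lx = nx/n0 = nx/250: 1, 0.992, 0.852, 0.692, 0.492, 0.072
lx·mx: 0, 0, 0.9372, 1.1764, 0.7872, 0.0504 → R0 = 2.9512
x·lx·mx: 0, 0, 1.8744, 3.5292, 3.1488, 0.252 → Σ = 8.8044
T = 8.8044 / 2.9512 = 2.983329… → 2.98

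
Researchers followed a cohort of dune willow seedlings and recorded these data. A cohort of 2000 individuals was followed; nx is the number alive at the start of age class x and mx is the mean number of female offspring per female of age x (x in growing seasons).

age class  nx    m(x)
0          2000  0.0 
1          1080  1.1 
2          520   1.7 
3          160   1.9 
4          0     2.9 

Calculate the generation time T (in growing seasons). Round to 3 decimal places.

1.628

lx = nx/n0 = nx/2000: 1, 0.54, 0.26, 0.08, 0
lx·mx: 0, 0.594, 0.442, 0.152, 0 → R0 = 1.188
x·lx·mx: 0, 0.594, 0.884, 0.456, 0 → Σ = 1.934
T = 1.934 / 1.188 = 1.627946… → 1.628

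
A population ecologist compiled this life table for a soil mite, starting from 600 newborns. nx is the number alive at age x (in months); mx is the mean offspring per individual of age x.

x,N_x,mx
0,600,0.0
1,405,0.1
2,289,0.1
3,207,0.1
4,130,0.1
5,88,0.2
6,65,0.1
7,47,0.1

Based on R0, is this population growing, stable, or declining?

lx = nx/n0 = nx/600: 1, 0.675, 0.48167…, 0.345, 0.21667…, 0.14667…, 0.10833…, 0.07833…
R0 = Σ lx·mx = 0 + 0.0675 + 0.048167… + 0.0345 + 0.021667… + 0.029333… + 0.010833… + 0.007833… = 0.219833…
R0 < 1, so the population is declining.

declining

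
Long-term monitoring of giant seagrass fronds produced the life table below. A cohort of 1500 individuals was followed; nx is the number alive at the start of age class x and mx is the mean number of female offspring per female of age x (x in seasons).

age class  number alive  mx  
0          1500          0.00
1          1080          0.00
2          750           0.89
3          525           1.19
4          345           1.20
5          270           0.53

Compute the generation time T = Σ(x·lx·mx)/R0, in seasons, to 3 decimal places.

3.018

lx = nx/n0 = nx/1500: 1, 0.72, 0.5, 0.35, 0.23, 0.18
lx·mx: 0, 0, 0.445, 0.4165, 0.276, 0.0954 → R0 = 1.2329
x·lx·mx: 0, 0, 0.89, 1.2495, 1.104, 0.477 → Σ = 3.7205
T = 3.7205 / 1.2329 = 3.017682… → 3.018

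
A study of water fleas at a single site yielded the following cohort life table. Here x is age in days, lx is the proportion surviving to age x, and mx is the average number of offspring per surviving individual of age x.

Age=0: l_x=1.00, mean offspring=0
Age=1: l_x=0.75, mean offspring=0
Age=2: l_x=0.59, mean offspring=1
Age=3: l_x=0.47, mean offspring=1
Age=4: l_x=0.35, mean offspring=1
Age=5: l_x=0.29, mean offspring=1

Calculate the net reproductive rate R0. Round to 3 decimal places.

lx·mx by age: 0, 0, 0.59, 0.47, 0.35, 0.29
R0 = Σ lx·mx = 1.7 → 1.700

1.700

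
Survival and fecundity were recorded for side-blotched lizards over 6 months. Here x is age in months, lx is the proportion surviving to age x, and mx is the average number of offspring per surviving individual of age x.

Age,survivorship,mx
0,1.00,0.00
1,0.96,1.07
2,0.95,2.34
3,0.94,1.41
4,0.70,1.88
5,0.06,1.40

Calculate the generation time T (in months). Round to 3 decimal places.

2.533

lx·mx: 0, 1.0272, 2.223, 1.3254, 1.316, 0.084 → R0 = 5.9756
x·lx·mx: 0, 1.0272, 4.446, 3.9762, 5.264, 0.42 → Σ = 15.1334
T = 15.1334 / 5.9756 = 2.532532… → 2.533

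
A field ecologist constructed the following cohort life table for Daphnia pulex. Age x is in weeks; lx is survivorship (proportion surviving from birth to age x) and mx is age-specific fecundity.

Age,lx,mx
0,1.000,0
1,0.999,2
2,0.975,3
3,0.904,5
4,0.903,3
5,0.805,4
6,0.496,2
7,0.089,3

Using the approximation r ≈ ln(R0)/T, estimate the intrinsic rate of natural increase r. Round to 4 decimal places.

0.8324

R0 = Σ lx·mx = 0 + 1.998 + 2.925 + 4.52 + 2.709 + 3.22 + 0.992 + 0.267 = 16.631
Σ x·lx·mx = 56.165; T = 56.165/16.631 = 3.37713…
r ≈ ln(R0)/T = ln(16.631)/3.37713… = 0.832444… → 0.8324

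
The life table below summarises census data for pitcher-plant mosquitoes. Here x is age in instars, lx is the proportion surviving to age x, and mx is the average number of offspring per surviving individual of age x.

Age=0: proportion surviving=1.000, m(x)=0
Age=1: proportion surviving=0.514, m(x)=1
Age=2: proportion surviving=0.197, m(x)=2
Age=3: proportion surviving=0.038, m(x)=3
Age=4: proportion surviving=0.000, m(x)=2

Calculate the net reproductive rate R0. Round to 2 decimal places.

lx·mx by age: 0, 0.514, 0.394, 0.114, 0
R0 = Σ lx·mx = 1.022 → 1.02

1.02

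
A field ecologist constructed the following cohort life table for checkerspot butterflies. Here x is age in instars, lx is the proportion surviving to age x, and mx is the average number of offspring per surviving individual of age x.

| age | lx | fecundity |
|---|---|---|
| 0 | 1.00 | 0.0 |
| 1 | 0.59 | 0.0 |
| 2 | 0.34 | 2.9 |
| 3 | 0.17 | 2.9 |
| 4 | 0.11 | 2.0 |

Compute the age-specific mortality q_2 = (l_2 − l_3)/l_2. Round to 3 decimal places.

q_2 = (l_2 − l_3) / l_2 = (0.34 − 0.17) / 0.34
     = 0.17 / 0.34 = 0.5 → 0.500

0.500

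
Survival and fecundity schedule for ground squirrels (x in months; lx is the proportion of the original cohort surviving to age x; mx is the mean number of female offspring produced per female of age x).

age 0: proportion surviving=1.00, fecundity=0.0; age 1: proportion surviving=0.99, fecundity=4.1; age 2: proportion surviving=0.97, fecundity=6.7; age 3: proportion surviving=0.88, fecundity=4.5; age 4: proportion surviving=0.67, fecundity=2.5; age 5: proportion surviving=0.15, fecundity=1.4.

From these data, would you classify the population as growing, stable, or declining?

growing

R0 = Σ lx·mx = 0 + 4.059 + 6.499 + 3.96 + 1.675 + 0.21 = 16.403
R0 > 1, so the population is growing.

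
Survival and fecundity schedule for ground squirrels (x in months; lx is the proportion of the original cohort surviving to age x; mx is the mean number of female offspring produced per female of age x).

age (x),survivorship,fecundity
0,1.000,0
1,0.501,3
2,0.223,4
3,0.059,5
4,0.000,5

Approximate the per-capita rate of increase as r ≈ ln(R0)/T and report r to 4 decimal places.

R0 = Σ lx·mx = 0 + 1.503 + 0.892 + 0.295 + 0 = 2.69
Σ x·lx·mx = 4.172; T = 4.172/2.69 = 1.55093…
r ≈ ln(R0)/T = ln(2.69)/1.55093… = 0.638031… → 0.6380

0.6380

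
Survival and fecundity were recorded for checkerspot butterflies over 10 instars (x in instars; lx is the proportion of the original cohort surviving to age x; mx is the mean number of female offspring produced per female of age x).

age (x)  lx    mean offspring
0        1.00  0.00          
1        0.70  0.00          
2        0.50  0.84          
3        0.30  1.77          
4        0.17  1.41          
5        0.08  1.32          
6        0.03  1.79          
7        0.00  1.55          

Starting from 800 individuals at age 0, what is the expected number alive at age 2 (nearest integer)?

400

Expected survivors = N0 · l_2 = 800 × 0.50 = 400 → 400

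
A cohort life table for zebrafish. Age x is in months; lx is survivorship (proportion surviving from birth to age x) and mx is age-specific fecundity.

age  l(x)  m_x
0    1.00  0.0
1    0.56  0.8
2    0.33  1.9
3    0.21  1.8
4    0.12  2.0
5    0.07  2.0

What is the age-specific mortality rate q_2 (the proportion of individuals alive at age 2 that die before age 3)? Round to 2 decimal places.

q_2 = (l_2 − l_3) / l_2 = (0.33 − 0.21) / 0.33
     = 0.12 / 0.33 = 0.363636… → 0.36

0.36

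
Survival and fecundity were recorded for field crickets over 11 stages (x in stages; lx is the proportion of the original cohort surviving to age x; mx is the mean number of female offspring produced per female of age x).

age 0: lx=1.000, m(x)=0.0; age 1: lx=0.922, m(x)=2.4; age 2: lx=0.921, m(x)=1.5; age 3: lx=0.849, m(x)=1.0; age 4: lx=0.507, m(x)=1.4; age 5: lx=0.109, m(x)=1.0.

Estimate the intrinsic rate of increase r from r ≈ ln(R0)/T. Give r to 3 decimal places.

0.801

R0 = Σ lx·mx = 0 + 2.2128 + 1.3815 + 0.849 + 0.7098 + 0.109 = 5.2621
Σ x·lx·mx = 10.907; T = 10.907/5.2621 = 2.07275…
r ≈ ln(R0)/T = ln(5.2621)/2.07275… = 0.80113… → 0.801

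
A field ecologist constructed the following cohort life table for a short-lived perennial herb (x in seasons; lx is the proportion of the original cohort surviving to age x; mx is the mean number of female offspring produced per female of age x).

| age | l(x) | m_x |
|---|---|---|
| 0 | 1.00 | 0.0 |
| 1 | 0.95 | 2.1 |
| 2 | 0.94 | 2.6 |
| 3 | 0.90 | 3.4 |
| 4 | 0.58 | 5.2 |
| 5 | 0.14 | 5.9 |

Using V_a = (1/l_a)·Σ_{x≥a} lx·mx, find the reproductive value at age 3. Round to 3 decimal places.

lx·mx for x ≥ 3: 3.06, 3.016, 0.826 → sum = 6.902
V_3 = 6.902 / l_3 = 6.902 / 0.9 = 7.668889… → 7.669

7.669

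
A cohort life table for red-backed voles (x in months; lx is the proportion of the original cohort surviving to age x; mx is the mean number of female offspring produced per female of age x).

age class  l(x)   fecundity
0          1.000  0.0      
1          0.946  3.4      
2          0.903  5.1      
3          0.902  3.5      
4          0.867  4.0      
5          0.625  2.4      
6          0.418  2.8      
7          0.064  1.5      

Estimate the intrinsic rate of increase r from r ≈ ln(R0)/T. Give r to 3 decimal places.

0.961

R0 = Σ lx·mx = 0 + 3.2164 + 4.6053 + 3.157 + 3.468 + 1.5 + 1.1704 + 0.096 = 17.2131
Σ x·lx·mx = 50.9644; T = 50.9644/17.2131 = 2.96079…
r ≈ ln(R0)/T = ln(17.2131)/2.96079… = 0.96112… → 0.961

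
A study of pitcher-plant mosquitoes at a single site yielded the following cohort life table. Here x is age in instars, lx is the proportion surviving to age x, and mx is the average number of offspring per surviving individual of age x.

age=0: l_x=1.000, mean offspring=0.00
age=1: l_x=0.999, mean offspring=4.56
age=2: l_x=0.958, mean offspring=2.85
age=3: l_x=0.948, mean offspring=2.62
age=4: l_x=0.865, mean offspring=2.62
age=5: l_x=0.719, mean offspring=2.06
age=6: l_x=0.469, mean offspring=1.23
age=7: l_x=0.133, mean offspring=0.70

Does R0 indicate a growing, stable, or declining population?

growing

R0 = Σ lx·mx = 0 + 4.55544 + 2.7303 + 2.48376 + 2.2663 + 1.48114 + 0.57687 + 0.0931 = 14.18691
R0 > 1, so the population is growing.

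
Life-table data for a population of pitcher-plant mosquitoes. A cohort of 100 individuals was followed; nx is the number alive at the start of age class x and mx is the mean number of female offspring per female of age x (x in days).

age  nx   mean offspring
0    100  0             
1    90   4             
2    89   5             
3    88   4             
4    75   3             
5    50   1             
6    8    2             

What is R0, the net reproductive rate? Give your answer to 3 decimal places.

14.480

lx = nx/n0 = nx/100: 1, 0.9, 0.89, 0.88, 0.75, 0.5, 0.08
lx·mx by age: 0, 3.6, 4.45, 3.52, 2.25, 0.5, 0.16
R0 = Σ lx·mx = 14.48 → 14.480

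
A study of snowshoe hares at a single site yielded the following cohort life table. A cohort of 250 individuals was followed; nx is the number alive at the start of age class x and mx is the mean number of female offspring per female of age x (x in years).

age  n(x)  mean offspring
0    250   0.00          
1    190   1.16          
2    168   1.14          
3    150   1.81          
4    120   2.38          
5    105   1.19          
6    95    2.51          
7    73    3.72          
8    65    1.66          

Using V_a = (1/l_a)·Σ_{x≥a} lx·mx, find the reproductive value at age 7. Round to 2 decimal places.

lx = nx/n0 = nx/250: 1, 0.76, 0.672, 0.6, 0.48, 0.42, 0.38, 0.292, 0.26
lx·mx for x ≥ 7: 1.08624, 0.4316 → sum = 1.51784
V_7 = 1.51784 / l_7 = 1.51784 / 0.292 = 5.198082… → 5.20

5.20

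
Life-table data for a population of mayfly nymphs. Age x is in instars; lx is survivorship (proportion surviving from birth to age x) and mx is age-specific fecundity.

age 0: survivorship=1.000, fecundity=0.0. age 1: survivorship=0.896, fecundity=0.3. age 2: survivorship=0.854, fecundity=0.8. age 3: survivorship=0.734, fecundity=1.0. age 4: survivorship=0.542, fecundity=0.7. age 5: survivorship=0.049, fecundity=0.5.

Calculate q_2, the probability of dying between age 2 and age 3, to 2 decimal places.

0.14

q_2 = (l_2 − l_3) / l_2 = (0.854 − 0.734) / 0.854
     = 0.12 / 0.854 = 0.140515… → 0.14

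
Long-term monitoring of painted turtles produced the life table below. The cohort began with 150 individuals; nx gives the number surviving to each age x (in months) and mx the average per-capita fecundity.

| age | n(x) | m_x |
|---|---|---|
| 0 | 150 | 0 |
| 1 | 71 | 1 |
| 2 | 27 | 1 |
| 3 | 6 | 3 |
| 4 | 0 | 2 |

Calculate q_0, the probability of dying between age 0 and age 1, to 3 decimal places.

0.527

lx = nx/n0 = nx/150: 1, 0.47333…, 0.18, 0.04, 0
q_0 = (l_0 − l_1) / l_0 = (1 − 0.473333…) / 1
     = 0.526667… / 1 = 0.526667… → 0.527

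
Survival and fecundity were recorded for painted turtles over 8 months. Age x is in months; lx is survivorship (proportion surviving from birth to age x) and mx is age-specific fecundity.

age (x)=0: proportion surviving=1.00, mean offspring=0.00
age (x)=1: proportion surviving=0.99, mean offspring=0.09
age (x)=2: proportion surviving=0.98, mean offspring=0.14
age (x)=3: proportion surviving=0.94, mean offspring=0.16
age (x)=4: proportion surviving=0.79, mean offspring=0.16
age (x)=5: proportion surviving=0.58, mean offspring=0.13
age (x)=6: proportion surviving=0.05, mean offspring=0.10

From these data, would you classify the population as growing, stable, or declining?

declining

R0 = Σ lx·mx = 0 + 0.0891 + 0.1372 + 0.1504 + 0.1264 + 0.0754 + 0.005 = 0.5835
R0 < 1, so the population is declining.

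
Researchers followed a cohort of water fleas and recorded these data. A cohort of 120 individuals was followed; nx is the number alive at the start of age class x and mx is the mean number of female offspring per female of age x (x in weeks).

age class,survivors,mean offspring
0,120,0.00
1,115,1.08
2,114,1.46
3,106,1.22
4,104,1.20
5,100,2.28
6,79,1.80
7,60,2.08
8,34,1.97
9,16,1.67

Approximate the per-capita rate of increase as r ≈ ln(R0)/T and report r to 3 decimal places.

0.510

lx = nx/n0 = nx/120: 1, 0.95833…, 0.95, 0.88333…, 0.86667…, 0.83333…, 0.65833…, 0.5, 0.28333…, 0.13333…
R0 = Σ lx·mx = 0 + 1.035… + 1.387 + 1.07767… + 1.04… + 1.9… + 1.185… + 1.04 + 0.55817… + 0.22267… = 9.4455…
Σ x·lx·mx = 41.561333…; T = 41.561333…/9.4455… = 4.40012…
r ≈ ln(R0)/T = ln(9.4455…)/4.40012… = 0.51034… → 0.510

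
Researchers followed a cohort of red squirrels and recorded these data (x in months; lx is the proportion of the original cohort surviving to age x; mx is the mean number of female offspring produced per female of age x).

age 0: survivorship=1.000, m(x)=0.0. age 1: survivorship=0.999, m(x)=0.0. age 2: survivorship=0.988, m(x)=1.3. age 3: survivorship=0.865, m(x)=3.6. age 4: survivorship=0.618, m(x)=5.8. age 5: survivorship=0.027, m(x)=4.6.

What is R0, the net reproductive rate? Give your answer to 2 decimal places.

8.11

lx·mx by age: 0, 0, 1.2844, 3.114, 3.5844, 0.1242
R0 = Σ lx·mx = 8.107 → 8.11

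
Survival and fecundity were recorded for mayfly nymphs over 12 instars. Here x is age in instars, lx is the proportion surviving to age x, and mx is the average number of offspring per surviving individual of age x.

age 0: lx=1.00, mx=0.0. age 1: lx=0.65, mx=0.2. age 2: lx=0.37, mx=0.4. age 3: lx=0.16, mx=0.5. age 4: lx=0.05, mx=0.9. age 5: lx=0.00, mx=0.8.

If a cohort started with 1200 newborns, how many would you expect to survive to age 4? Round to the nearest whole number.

60

Expected survivors = N0 · l_4 = 1200 × 0.05 = 60 → 60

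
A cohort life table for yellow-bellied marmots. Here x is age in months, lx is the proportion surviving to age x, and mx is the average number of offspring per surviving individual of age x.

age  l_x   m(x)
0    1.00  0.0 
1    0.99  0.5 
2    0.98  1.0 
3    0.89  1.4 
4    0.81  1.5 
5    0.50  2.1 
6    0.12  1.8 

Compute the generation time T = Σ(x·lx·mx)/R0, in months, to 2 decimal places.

lx·mx: 0, 0.495, 0.98, 1.246, 1.215, 1.05, 0.216 → R0 = 5.202
x·lx·mx: 0, 0.495, 1.96, 3.738, 4.86, 5.25, 1.296 → Σ = 17.599
T = 17.599 / 5.202 = 3.383122… → 3.38

3.38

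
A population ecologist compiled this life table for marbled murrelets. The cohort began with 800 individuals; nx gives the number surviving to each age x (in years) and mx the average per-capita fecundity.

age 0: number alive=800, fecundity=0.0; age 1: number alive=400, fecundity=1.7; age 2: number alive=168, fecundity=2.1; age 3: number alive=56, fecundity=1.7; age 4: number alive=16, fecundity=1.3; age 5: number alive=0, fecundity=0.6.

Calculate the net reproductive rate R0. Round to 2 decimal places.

lx = nx/n0 = nx/800: 1, 0.5, 0.21, 0.07, 0.02, 0
lx·mx by age: 0, 0.85, 0.441, 0.119, 0.026, 0
R0 = Σ lx·mx = 1.436 → 1.44

1.44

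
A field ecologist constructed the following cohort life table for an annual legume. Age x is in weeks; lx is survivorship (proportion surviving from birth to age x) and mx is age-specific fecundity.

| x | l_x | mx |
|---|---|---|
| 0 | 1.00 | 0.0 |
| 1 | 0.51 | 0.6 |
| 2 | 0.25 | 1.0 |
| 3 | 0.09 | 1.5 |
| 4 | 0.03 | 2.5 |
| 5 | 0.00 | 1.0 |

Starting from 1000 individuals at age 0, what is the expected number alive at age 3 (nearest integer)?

Expected survivors = N0 · l_3 = 1000 × 0.09 = 90 → 90

90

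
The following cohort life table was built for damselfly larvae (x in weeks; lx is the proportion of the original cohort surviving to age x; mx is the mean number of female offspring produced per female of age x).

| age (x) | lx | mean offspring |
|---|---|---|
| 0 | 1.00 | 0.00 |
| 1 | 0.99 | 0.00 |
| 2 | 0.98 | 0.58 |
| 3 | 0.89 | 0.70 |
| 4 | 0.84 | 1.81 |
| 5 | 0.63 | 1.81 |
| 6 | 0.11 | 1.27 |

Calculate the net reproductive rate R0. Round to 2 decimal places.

lx·mx by age: 0, 0, 0.5684, 0.623, 1.5204, 1.1403, 0.1397
R0 = Σ lx·mx = 3.9918 → 3.99

3.99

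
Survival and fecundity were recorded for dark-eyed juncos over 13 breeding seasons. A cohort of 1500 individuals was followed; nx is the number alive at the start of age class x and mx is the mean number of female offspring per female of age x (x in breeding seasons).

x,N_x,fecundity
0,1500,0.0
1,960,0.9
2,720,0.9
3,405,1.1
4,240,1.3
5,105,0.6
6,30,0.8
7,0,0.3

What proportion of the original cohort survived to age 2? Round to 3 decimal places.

0.480

l_2 = n_2/n_0 = 720/1500 = 0.48 → 0.480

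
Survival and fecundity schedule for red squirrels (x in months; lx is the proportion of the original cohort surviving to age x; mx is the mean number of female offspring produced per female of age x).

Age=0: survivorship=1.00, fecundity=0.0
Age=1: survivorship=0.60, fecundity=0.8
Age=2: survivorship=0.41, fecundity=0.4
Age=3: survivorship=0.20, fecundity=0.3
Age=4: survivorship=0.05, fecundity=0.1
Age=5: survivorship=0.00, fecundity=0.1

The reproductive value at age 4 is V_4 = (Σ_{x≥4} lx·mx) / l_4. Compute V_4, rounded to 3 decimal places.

lx·mx for x ≥ 4: 0.005, 0 → sum = 0.005
V_4 = 0.005 / l_4 = 0.005 / 0.05 = 0.1 → 0.100

0.100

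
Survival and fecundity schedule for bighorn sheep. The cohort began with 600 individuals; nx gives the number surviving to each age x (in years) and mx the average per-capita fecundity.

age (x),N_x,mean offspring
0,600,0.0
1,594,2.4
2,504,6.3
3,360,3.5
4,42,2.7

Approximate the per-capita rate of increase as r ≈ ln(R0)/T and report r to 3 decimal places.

1.143

lx = nx/n0 = nx/600: 1, 0.99, 0.84, 0.6, 0.07
R0 = Σ lx·mx = 0 + 2.376 + 5.292 + 2.1 + 0.189 = 9.957
Σ x·lx·mx = 20.016; T = 20.016/9.957 = 2.01024…
r ≈ ln(R0)/T = ln(9.957)/2.01024… = 1.14328… → 1.143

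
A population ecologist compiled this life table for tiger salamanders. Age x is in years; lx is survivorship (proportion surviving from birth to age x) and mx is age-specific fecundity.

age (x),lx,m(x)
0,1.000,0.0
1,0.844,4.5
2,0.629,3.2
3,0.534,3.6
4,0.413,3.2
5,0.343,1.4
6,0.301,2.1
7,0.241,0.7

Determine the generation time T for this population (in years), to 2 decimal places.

lx·mx: 0, 3.798, 2.0128, 1.9224, 1.3216, 0.4802, 0.6321, 0.1687 → R0 = 10.3358
x·lx·mx: 0, 3.798, 4.0256, 5.7672, 5.2864, 2.401, 3.7926, 1.1809 → Σ = 26.2517
T = 26.2517 / 10.3358 = 2.539881… → 2.54

2.54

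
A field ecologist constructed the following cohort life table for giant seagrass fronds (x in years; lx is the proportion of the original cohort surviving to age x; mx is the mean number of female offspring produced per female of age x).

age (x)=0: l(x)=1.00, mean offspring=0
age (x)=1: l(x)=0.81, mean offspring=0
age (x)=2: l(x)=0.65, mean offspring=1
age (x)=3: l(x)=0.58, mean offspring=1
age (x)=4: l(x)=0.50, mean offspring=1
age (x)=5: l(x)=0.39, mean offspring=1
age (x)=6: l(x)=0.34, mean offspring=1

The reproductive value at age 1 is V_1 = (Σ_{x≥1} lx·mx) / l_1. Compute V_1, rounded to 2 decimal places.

lx·mx for x ≥ 1: 0, 0.65, 0.58, 0.5, 0.39, 0.34 → sum = 2.46
V_1 = 2.46 / l_1 = 2.46 / 0.81 = 3.037037… → 3.04

3.04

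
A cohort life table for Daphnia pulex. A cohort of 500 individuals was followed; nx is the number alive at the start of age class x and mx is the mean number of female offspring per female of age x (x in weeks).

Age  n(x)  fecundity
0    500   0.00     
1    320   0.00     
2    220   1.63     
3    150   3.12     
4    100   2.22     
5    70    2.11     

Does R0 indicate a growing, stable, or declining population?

lx = nx/n0 = nx/500: 1, 0.64, 0.44, 0.3, 0.2, 0.14
R0 = Σ lx·mx = 0 + 0 + 0.7172 + 0.936 + 0.444 + 0.2954 = 2.3926
R0 > 1, so the population is growing.

growing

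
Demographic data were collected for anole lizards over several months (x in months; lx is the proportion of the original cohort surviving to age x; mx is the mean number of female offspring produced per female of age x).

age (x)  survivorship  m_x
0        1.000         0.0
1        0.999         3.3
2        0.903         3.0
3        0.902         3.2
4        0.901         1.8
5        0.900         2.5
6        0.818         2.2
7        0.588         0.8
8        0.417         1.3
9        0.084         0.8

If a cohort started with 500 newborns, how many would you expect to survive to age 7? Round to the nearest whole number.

294

Expected survivors = N0 · l_7 = 500 × 0.588 = 294 → 294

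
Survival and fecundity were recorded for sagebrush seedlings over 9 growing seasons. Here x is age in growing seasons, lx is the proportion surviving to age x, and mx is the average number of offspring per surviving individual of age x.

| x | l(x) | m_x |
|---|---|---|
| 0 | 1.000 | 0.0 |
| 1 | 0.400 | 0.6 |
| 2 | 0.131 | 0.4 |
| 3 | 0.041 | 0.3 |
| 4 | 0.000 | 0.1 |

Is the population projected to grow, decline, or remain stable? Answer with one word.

R0 = Σ lx·mx = 0 + 0.24 + 0.0524 + 0.0123 + 0 = 0.3047
R0 < 1, so the population is declining.

declining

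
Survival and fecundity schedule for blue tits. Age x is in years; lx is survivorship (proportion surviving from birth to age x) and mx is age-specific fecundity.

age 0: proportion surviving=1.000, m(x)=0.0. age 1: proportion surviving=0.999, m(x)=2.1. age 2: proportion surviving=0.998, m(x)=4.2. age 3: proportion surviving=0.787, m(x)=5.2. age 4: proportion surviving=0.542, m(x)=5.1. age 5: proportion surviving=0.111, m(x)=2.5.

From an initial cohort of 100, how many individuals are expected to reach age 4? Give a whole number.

Expected survivors = N0 · l_4 = 100 × 0.542 = 54.2 → 54

54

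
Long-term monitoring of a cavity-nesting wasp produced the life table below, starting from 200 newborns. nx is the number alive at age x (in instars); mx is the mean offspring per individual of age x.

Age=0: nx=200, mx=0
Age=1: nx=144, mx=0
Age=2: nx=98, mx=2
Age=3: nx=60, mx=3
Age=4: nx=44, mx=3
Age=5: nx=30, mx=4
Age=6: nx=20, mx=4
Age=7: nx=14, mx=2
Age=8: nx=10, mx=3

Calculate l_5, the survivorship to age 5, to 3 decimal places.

0.150

l_5 = n_5/n_0 = 30/200 = 0.15 → 0.150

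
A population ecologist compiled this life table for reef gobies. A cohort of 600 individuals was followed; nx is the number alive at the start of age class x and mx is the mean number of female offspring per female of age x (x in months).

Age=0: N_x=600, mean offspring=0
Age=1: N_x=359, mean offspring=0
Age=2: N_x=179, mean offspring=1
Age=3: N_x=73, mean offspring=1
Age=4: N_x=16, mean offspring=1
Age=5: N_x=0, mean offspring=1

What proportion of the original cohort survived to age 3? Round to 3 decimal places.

l_3 = n_3/n_0 = 73/600 = 0.121667… → 0.122

0.122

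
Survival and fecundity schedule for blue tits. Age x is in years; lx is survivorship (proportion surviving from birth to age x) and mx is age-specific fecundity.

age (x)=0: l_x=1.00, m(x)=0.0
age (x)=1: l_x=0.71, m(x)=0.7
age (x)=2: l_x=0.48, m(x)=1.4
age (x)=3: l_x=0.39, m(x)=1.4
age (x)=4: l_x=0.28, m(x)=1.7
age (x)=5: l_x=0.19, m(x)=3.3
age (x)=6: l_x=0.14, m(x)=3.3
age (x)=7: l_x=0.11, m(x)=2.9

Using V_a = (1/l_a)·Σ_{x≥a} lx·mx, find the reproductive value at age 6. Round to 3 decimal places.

5.579

lx·mx for x ≥ 6: 0.462, 0.319 → sum = 0.781
V_6 = 0.781 / l_6 = 0.781 / 0.14 = 5.578571… → 5.579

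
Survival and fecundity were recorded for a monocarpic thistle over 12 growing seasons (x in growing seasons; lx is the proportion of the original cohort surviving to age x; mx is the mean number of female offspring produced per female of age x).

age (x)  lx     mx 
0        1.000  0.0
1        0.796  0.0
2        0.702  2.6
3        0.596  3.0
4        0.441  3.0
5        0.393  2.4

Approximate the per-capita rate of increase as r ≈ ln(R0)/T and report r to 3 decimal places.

0.548

R0 = Σ lx·mx = 0 + 0 + 1.8252 + 1.788 + 1.323 + 0.9432 = 5.8794
Σ x·lx·mx = 19.0224; T = 19.0224/5.8794 = 3.23543…
r ≈ ln(R0)/T = ln(5.8794)/3.23543… = 0.54752… → 0.548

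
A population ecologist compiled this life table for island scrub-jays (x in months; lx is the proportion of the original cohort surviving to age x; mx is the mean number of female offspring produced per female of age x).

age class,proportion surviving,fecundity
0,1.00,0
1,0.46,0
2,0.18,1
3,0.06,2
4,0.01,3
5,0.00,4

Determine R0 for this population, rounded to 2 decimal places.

0.33

lx·mx by age: 0, 0, 0.18, 0.12, 0.03, 0
R0 = Σ lx·mx = 0.33 → 0.33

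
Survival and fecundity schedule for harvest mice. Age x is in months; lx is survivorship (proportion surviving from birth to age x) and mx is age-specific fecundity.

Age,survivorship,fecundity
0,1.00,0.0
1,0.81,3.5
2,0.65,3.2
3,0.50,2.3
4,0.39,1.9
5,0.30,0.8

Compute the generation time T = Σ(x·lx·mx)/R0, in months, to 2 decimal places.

2.07

lx·mx: 0, 2.835, 2.08, 1.15, 0.741, 0.24 → R0 = 7.046
x·lx·mx: 0, 2.835, 4.16, 3.45, 2.964, 1.2 → Σ = 14.609
T = 14.609 / 7.046 = 2.073375… → 2.07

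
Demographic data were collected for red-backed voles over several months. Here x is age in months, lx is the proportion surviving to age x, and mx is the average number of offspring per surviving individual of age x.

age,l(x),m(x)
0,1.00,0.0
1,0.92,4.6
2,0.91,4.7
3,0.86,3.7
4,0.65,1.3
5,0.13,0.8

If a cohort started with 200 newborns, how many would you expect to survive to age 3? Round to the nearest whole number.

Expected survivors = N0 · l_3 = 200 × 0.86 = 172 → 172

172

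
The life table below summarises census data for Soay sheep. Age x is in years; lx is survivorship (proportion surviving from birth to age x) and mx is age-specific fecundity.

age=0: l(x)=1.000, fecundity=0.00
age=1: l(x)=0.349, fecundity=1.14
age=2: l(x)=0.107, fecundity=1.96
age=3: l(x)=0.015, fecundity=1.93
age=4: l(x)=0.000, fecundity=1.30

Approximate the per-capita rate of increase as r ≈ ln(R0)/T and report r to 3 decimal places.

R0 = Σ lx·mx = 0 + 0.39786 + 0.20972 + 0.02895 + 0 = 0.63653
Σ x·lx·mx = 0.90415; T = 0.90415/0.63653 = 1.42044…
r ≈ ln(R0)/T = ln(0.63653)/1.42044… = -0.31802… → -0.318

-0.318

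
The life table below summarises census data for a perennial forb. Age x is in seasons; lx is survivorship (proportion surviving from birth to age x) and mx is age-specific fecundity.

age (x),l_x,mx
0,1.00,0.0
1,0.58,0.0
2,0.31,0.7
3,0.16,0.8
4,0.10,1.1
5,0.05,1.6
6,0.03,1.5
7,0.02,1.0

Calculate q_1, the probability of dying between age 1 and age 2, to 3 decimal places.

q_1 = (l_1 − l_2) / l_1 = (0.58 − 0.31) / 0.58
     = 0.27 / 0.58 = 0.465517… → 0.466

0.466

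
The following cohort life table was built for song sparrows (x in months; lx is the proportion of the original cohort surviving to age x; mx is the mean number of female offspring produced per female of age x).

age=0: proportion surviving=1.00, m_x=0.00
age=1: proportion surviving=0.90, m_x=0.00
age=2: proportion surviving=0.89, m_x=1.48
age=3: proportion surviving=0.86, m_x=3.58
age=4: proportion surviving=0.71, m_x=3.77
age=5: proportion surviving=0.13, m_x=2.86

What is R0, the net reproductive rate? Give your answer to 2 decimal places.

7.44

lx·mx by age: 0, 0, 1.3172, 3.0788, 2.6767, 0.3718
R0 = Σ lx·mx = 7.4445 → 7.44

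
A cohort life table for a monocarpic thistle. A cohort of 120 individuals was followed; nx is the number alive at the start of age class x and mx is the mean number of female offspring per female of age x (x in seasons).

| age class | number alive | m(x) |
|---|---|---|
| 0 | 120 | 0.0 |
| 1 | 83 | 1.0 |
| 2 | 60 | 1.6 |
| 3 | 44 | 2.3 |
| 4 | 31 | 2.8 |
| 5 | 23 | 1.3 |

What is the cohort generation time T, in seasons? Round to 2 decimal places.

lx = nx/n0 = nx/120: 1, 0.69167…, 0.5, 0.36667…, 0.25833…, 0.19167…
lx·mx: 0, 0.691667…, 0.8, 0.843333…, 0.723333…, 0.249167… → R0 = 3.3075…
x·lx·mx: 0, 0.691667…, 1.6, 2.53…, 2.893333…, 1.245833… → Σ = 8.960833…
T = 8.960833… / 3.3075… = 2.709247… → 2.71

2.71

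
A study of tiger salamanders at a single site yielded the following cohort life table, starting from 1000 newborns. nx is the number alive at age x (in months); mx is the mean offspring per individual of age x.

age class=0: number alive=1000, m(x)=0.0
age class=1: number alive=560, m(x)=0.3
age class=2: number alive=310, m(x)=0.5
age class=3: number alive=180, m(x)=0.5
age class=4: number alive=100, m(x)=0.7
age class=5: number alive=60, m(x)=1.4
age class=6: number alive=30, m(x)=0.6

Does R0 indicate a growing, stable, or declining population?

declining

lx = nx/n0 = nx/1000: 1, 0.56, 0.31, 0.18, 0.1, 0.06, 0.03
R0 = Σ lx·mx = 0 + 0.168 + 0.155 + 0.09 + 0.07 + 0.084 + 0.018 = 0.585
R0 < 1, so the population is declining.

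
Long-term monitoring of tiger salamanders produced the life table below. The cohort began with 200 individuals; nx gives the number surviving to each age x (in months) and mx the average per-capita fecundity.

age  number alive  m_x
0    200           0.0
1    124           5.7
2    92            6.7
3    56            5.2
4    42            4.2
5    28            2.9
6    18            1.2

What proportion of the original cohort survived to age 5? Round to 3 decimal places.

0.140

l_5 = n_5/n_0 = 28/200 = 0.14 → 0.140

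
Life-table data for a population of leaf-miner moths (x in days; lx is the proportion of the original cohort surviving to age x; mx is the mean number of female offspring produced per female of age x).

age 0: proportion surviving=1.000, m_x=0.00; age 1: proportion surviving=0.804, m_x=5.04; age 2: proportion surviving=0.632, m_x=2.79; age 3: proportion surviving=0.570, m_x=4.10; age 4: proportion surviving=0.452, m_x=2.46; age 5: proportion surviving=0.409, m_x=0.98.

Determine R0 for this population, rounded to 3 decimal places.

lx·mx by age: 0, 4.05216, 1.76328, 2.337, 1.11192, 0.40082
R0 = Σ lx·mx = 9.66518 → 9.665

9.665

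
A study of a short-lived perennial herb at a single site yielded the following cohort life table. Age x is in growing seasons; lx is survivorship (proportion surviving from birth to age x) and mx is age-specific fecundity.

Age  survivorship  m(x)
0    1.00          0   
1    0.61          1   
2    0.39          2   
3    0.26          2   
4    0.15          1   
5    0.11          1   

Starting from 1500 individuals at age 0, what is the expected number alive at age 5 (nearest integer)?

Expected survivors = N0 · l_5 = 1500 × 0.11 = 165 → 165

165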